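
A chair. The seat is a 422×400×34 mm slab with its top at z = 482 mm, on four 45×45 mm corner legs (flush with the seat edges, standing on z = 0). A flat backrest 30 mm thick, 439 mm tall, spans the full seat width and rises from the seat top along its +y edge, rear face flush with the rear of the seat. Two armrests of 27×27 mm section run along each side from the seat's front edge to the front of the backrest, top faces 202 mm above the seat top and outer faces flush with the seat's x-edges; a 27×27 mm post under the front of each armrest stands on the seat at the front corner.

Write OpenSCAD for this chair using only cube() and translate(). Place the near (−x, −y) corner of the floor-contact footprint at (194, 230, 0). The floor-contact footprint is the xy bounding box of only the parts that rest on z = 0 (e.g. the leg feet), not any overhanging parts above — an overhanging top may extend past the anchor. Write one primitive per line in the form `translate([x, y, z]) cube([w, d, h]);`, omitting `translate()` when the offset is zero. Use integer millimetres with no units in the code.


translate([194, 230, 448]) cube([422, 400, 34]);
translate([194, 230, 0]) cube([45, 45, 448]);
translate([571, 230, 0]) cube([45, 45, 448]);
translate([194, 585, 0]) cube([45, 45, 448]);
translate([571, 585, 0]) cube([45, 45, 448]);
translate([194, 600, 482]) cube([422, 30, 439]);
translate([194, 230, 657]) cube([27, 370, 27]);
translate([589, 230, 657]) cube([27, 370, 27]);
translate([194, 230, 482]) cube([27, 27, 175]);
translate([589, 230, 482]) cube([27, 27, 175]);


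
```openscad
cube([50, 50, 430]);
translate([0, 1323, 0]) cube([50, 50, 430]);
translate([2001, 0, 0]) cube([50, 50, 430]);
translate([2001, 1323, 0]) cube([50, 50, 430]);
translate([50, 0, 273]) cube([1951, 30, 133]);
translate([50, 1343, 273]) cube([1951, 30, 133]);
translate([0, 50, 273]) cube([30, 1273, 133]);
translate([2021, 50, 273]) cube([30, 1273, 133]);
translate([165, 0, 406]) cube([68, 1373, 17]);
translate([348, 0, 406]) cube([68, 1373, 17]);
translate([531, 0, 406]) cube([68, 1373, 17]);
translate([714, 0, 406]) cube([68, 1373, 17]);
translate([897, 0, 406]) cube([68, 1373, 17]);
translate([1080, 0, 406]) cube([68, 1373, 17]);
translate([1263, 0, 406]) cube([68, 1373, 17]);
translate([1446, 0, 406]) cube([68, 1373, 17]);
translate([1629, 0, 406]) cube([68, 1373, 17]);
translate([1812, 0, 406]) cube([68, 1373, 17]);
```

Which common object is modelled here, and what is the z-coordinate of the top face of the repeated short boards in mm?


A bed frame. The slat-top height is 423 mm.

Four posts, four rails, and a row of slats — a bed frame. Slats sit on the rails at z = 273 + 133 = 406; with slat thickness 17, the top is 423 mm.


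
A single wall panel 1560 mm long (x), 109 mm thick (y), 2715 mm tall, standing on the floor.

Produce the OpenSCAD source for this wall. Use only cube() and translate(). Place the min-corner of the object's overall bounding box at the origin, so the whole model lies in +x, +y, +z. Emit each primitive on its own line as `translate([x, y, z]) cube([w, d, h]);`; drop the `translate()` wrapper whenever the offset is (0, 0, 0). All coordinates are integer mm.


cube([1560, 109, 2715]);


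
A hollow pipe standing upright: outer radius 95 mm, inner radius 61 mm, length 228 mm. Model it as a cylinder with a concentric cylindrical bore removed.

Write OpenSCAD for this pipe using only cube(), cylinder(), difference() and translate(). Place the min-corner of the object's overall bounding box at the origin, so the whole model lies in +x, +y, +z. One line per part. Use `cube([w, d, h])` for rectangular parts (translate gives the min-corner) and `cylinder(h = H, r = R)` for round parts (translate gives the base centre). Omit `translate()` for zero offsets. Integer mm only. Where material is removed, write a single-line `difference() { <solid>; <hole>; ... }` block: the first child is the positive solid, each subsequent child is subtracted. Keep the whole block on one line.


difference() { translate([95, 95, 0]) cylinder(h = 228, r = 95); translate([95, 95, 0]) cylinder(h = 228, r = 61); }


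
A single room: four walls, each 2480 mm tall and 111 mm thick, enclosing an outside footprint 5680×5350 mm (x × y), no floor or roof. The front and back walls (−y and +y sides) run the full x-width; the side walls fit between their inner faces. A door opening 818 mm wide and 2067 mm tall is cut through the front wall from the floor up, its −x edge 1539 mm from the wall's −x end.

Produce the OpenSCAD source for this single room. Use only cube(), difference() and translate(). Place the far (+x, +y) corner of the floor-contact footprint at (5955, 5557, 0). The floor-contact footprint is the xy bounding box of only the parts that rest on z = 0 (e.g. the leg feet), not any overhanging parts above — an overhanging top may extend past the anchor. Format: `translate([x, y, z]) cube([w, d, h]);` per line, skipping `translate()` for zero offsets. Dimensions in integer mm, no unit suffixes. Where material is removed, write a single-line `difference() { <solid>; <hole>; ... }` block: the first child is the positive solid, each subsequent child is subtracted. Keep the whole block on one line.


difference() { translate([275, 207, 0]) cube([5680, 111, 2480]); translate([1814, 207, 0]) cube([818, 111, 2067]); }
translate([275, 5446, 0]) cube([5680, 111, 2480]);
translate([275, 318, 0]) cube([111, 5128, 2480]);
translate([5844, 318, 0]) cube([111, 5128, 2480]);


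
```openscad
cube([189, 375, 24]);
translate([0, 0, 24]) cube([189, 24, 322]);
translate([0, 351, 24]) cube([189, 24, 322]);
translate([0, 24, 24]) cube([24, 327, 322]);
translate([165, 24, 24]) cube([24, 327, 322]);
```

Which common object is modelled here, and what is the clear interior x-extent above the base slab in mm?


An open box. The internal width is 141 mm.

A 189×375 base slab with four walls standing on it — an open box. The base is 189 mm wide and the walls are 24 mm thick, so the internal width is 189 − 2 × 24 = 141 mm.


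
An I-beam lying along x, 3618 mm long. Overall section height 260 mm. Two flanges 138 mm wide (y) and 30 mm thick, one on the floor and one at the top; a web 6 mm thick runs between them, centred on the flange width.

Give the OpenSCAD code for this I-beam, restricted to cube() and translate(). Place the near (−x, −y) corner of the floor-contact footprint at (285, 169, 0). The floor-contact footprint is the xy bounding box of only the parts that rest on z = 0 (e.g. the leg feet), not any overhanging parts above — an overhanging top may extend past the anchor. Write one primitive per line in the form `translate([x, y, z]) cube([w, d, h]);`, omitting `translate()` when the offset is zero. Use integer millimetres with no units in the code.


translate([285, 169, 0]) cube([3618, 138, 30]);
translate([285, 235, 30]) cube([3618, 6, 200]);
translate([285, 169, 230]) cube([3618, 138, 30]);


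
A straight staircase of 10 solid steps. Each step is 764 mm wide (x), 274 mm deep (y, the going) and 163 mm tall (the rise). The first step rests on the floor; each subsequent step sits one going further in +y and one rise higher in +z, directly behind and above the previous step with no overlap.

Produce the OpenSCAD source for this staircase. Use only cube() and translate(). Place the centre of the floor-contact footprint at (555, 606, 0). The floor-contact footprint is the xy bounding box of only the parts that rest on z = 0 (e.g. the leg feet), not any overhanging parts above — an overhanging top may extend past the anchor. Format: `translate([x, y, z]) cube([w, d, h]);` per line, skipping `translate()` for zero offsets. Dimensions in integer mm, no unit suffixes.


translate([173, 469, 0]) cube([764, 274, 163]);
translate([173, 743, 163]) cube([764, 274, 163]);
translate([173, 1017, 326]) cube([764, 274, 163]);
translate([173, 1291, 489]) cube([764, 274, 163]);
translate([173, 1565, 652]) cube([764, 274, 163]);
translate([173, 1839, 815]) cube([764, 274, 163]);
translate([173, 2113, 978]) cube([764, 274, 163]);
translate([173, 2387, 1141]) cube([764, 274, 163]);
translate([173, 2661, 1304]) cube([764, 274, 163]);
translate([173, 2935, 1467]) cube([764, 274, 163]);


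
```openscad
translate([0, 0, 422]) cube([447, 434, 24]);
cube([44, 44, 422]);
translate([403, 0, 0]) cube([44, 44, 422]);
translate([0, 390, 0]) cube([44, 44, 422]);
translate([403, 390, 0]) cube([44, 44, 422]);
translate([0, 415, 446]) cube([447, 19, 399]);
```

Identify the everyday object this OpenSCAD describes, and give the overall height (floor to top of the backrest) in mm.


A chair. The overall height is 845 mm.

A slab on four corner posts with a tall panel at the back — a chair. The seat slab sits at z = 422 with thickness 24, and the 399 mm backrest starts at the seat top, so the overall height is 422 + 24 + 399 = 845 mm.


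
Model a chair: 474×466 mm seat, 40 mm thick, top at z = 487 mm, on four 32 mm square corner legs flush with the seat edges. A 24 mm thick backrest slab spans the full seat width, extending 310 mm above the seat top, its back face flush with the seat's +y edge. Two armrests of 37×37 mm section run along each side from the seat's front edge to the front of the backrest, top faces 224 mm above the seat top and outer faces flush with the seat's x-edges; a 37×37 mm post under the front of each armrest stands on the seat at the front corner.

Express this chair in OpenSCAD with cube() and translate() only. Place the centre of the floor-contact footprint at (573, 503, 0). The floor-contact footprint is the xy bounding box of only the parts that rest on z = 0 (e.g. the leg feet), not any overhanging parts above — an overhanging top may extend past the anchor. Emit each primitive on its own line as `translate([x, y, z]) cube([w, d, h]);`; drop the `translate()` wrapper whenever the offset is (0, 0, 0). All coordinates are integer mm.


translate([336, 270, 447]) cube([474, 466, 40]);
translate([336, 270, 0]) cube([32, 32, 447]);
translate([778, 270, 0]) cube([32, 32, 447]);
translate([336, 704, 0]) cube([32, 32, 447]);
translate([778, 704, 0]) cube([32, 32, 447]);
translate([336, 712, 487]) cube([474, 24, 310]);
translate([336, 270, 674]) cube([37, 442, 37]);
translate([773, 270, 674]) cube([37, 442, 37]);
translate([336, 270, 487]) cube([37, 37, 187]);
translate([773, 270, 487]) cube([37, 37, 187]);


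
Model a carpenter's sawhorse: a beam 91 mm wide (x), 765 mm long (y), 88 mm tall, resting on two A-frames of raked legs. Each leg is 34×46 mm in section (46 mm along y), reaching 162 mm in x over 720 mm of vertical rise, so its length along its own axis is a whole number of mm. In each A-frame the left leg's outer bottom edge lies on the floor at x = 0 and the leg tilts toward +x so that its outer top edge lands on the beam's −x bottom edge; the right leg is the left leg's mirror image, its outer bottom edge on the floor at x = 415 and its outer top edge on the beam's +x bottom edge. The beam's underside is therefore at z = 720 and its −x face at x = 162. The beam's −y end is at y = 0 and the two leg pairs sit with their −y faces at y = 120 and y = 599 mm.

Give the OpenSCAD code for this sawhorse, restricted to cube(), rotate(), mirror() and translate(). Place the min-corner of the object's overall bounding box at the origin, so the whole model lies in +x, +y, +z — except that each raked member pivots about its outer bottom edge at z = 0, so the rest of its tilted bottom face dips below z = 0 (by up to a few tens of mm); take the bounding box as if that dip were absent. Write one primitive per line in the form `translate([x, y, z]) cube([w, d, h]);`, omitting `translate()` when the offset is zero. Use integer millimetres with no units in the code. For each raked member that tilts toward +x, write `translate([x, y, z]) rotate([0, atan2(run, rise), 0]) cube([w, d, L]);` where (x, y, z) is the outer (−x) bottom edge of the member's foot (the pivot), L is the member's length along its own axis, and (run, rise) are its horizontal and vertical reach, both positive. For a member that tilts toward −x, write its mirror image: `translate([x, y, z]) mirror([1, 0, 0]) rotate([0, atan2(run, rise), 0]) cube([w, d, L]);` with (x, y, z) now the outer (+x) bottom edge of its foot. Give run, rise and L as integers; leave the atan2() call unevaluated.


translate([162, 0, 720]) cube([91, 765, 88]);
translate([0, 120, 0]) rotate([0, atan2(162, 720), 0]) cube([34, 46, 738]);
translate([415, 120, 0]) mirror([1, 0, 0]) rotate([0, atan2(162, 720), 0]) cube([34, 46, 738]);
translate([0, 599, 0]) rotate([0, atan2(162, 720), 0]) cube([34, 46, 738]);
translate([415, 599, 0]) mirror([1, 0, 0]) rotate([0, atan2(162, 720), 0]) cube([34, 46, 738]);


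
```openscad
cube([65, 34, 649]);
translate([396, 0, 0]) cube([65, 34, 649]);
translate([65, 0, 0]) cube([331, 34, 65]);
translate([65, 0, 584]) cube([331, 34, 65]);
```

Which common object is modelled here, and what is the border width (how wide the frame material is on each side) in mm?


A picture frame. The border width is 65 mm.

Four thin pieces enclosing a rectangular opening — a picture frame. The two full-height stiles are 649 mm tall; the top rail sits at z = 584 and is 65 mm tall, so the border above the opening is 649 − 584 = 65 mm, matching the stile x-width.


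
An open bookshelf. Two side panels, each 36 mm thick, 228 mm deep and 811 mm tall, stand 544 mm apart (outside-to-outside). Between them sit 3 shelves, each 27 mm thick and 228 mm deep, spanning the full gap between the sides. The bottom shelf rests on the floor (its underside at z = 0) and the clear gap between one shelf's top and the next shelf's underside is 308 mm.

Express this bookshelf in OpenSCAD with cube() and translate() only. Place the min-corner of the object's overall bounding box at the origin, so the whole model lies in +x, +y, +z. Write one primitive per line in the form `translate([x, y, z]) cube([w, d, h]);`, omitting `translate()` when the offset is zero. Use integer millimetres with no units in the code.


cube([36, 228, 811]);
translate([508, 0, 0]) cube([36, 228, 811]);
translate([36, 0, 0]) cube([472, 228, 27]);
translate([36, 0, 335]) cube([472, 228, 27]);
translate([36, 0, 670]) cube([472, 228, 27]);


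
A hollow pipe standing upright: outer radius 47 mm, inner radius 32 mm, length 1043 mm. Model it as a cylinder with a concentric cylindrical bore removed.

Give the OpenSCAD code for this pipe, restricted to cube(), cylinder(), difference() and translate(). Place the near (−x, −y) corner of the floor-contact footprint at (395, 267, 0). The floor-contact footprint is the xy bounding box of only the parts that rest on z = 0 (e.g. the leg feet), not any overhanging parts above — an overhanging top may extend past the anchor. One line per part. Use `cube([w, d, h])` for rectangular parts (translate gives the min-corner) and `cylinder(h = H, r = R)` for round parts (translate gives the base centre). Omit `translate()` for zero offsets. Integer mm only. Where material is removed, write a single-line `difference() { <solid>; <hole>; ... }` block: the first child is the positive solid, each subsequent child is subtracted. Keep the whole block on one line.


difference() { translate([442, 314, 0]) cylinder(h = 1043, r = 47); translate([442, 314, 0]) cylinder(h = 1043, r = 32); }


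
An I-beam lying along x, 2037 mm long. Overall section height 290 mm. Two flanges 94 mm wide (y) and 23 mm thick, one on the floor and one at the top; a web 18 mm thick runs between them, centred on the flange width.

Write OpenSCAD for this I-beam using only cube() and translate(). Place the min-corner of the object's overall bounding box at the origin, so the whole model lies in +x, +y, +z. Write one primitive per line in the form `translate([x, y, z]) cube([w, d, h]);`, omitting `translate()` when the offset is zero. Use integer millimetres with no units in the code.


cube([2037, 94, 23]);
translate([0, 38, 23]) cube([2037, 18, 244]);
translate([0, 0, 267]) cube([2037, 94, 23]);


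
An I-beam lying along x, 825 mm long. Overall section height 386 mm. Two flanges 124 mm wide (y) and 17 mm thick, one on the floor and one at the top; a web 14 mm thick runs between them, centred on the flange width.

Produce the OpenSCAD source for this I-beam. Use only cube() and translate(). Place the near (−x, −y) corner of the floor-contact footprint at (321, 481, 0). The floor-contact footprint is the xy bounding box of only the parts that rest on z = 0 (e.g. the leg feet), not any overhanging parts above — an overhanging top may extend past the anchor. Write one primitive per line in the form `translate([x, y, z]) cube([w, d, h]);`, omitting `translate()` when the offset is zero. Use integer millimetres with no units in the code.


translate([321, 481, 0]) cube([825, 124, 17]);
translate([321, 536, 17]) cube([825, 14, 352]);
translate([321, 481, 369]) cube([825, 124, 17]);


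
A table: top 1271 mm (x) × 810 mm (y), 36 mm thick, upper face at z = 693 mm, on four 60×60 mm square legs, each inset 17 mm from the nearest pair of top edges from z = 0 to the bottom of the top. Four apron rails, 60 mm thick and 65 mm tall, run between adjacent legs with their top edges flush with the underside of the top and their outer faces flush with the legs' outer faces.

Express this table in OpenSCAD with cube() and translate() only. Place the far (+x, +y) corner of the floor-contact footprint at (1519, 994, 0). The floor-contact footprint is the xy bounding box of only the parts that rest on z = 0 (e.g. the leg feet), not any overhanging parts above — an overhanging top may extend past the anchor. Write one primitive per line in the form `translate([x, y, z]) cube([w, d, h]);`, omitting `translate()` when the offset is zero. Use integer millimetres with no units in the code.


// leg_h = 693 - 36 = 657
// apron z = 657 - 65 = 592
translate([265, 201, 657]) cube([1271, 810, 36]);
translate([282, 218, 0]) cube([60, 60, 657]);
translate([1459, 218, 0]) cube([60, 60, 657]);
translate([282, 934, 0]) cube([60, 60, 657]);
translate([1459, 934, 0]) cube([60, 60, 657]);
translate([342, 218, 592]) cube([1117, 60, 65]);
translate([342, 934, 592]) cube([1117, 60, 65]);
translate([282, 278, 592]) cube([60, 656, 65]);
translate([1459, 278, 592]) cube([60, 656, 65]);


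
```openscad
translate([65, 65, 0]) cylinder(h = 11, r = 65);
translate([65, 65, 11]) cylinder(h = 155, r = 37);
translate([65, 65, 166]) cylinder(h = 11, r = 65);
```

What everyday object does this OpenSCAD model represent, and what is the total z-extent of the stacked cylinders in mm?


A spool. The overall height is 177 mm.

Three coaxial cylinders, large–small–large — a spool. Two 11 mm flanges and a 155 mm core give 11 + 155 + 11 = 177 mm.


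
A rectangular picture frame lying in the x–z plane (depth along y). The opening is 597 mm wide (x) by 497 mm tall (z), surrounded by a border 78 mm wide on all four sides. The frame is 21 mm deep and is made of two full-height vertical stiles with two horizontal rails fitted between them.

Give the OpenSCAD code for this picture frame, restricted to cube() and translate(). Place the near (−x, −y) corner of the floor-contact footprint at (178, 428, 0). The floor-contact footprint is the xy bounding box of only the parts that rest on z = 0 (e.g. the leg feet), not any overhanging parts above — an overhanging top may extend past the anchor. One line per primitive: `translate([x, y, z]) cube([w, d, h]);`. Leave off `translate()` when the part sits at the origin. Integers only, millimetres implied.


translate([178, 428, 0]) cube([78, 21, 653]);
translate([853, 428, 0]) cube([78, 21, 653]);
translate([256, 428, 0]) cube([597, 21, 78]);
translate([256, 428, 575]) cube([597, 21, 78]);


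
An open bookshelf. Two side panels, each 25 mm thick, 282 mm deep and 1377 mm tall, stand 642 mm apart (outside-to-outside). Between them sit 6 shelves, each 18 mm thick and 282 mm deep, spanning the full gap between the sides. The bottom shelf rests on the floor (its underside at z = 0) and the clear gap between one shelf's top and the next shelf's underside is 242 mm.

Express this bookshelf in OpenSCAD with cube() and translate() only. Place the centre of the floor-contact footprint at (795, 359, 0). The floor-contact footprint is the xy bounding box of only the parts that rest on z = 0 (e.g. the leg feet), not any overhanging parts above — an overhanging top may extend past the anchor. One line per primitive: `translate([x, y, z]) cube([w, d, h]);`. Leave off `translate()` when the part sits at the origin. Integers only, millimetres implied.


translate([474, 218, 0]) cube([25, 282, 1377]);
translate([1091, 218, 0]) cube([25, 282, 1377]);
translate([499, 218, 0]) cube([592, 282, 18]);
translate([499, 218, 260]) cube([592, 282, 18]);
translate([499, 218, 520]) cube([592, 282, 18]);
translate([499, 218, 780]) cube([592, 282, 18]);
translate([499, 218, 1040]) cube([592, 282, 18]);
translate([499, 218, 1300]) cube([592, 282, 18]);


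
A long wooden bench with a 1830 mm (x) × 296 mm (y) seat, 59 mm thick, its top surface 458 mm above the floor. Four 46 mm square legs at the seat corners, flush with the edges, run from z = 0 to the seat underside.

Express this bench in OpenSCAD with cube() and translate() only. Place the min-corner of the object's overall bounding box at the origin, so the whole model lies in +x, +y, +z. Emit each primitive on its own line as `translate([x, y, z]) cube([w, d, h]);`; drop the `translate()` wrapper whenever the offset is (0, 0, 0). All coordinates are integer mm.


translate([0, 0, 399]) cube([1830, 296, 59]);
cube([46, 46, 399]);
translate([0, 250, 0]) cube([46, 46, 399]);
translate([1784, 0, 0]) cube([46, 46, 399]);
translate([1784, 250, 0]) cube([46, 46, 399]);


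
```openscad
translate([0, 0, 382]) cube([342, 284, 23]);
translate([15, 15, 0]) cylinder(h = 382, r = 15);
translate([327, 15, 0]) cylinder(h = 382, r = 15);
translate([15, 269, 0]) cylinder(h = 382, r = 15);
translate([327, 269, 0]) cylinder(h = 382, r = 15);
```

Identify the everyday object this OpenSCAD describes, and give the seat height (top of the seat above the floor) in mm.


A stool. The seat height is 405 mm.

A 342×284×23 slab at z = 382 on four corner cylinders — a stool. The seat top is 382 + 23 = 405 mm.


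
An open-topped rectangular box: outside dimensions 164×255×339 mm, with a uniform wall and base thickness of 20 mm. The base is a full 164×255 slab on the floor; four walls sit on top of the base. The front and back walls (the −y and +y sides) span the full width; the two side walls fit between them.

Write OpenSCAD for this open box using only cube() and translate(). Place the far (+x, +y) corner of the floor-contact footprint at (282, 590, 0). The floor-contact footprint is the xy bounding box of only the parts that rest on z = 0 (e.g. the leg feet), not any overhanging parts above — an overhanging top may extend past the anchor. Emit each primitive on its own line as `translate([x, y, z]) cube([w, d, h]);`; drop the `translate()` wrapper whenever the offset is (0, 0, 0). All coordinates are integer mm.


translate([118, 335, 0]) cube([164, 255, 20]);
translate([118, 335, 20]) cube([164, 20, 319]);
translate([118, 570, 20]) cube([164, 20, 319]);
translate([118, 355, 20]) cube([20, 215, 319]);
translate([262, 355, 20]) cube([20, 215, 319]);


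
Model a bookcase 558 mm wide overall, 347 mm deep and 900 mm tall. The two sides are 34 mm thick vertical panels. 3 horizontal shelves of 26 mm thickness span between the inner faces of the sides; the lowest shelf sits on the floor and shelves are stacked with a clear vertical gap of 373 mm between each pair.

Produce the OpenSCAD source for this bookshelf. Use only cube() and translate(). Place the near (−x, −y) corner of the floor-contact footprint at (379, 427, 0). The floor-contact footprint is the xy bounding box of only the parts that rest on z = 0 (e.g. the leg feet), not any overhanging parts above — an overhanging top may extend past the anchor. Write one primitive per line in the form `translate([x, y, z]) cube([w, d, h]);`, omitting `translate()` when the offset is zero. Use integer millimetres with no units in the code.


translate([379, 427, 0]) cube([34, 347, 900]);
translate([903, 427, 0]) cube([34, 347, 900]);
translate([413, 427, 0]) cube([490, 347, 26]);
translate([413, 427, 399]) cube([490, 347, 26]);
translate([413, 427, 798]) cube([490, 347, 26]);


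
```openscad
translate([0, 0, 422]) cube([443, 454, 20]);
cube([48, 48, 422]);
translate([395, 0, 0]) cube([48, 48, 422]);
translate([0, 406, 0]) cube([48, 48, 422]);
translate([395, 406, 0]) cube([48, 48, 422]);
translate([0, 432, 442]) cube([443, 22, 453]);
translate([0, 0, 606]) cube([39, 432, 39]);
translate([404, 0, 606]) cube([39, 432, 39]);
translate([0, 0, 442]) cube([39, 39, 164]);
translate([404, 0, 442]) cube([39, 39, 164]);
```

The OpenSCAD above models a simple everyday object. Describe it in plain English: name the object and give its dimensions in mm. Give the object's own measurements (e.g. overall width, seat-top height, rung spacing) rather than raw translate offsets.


A chair. The seat is a 443×454×20 mm slab with its top at z = 442 mm, on four 48×48 mm corner legs (flush with the seat edges, standing on z = 0). A flat backrest 22 mm thick, 453 mm tall, spans the full seat width and rises from the seat top along its +y edge, rear face flush with the rear of the seat. Two armrests of 39×39 mm section run along each side from the seat's front edge to the front of the backrest, top faces 203 mm above the seat top and outer faces flush with the seat's x-edges; a 39×39 mm post under the front of each armrest stands on the seat at the front corner.


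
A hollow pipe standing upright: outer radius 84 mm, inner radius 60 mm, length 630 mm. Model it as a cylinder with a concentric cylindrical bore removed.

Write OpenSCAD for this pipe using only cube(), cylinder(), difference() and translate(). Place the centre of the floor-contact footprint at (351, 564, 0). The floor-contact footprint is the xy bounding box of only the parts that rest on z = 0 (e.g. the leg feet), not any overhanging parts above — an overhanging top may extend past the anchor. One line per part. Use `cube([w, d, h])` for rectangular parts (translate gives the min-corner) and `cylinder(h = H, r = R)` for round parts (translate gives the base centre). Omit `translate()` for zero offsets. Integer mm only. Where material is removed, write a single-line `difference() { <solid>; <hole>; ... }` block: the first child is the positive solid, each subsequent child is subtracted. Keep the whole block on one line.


difference() { translate([351, 564, 0]) cylinder(h = 630, r = 84); translate([351, 564, 0]) cylinder(h = 630, r = 60); }


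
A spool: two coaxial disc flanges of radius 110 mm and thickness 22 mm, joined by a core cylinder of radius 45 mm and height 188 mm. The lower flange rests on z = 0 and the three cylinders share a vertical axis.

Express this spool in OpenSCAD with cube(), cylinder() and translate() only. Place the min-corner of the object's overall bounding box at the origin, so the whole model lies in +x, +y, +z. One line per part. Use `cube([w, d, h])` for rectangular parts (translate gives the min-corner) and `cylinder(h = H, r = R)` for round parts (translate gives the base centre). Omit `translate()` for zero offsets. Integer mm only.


translate([110, 110, 0]) cylinder(h = 22, r = 110);
translate([110, 110, 22]) cylinder(h = 188, r = 45);
translate([110, 110, 210]) cylinder(h = 22, r = 110);


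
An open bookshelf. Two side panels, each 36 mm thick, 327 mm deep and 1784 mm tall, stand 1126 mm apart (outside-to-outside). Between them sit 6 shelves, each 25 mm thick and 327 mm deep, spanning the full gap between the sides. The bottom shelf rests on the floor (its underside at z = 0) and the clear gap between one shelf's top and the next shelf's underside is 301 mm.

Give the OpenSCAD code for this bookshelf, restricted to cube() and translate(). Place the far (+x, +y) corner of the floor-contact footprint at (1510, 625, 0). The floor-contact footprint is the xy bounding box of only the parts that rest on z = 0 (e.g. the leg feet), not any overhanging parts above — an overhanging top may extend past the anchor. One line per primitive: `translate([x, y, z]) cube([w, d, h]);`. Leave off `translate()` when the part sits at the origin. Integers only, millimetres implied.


translate([384, 298, 0]) cube([36, 327, 1784]);
translate([1474, 298, 0]) cube([36, 327, 1784]);
translate([420, 298, 0]) cube([1054, 327, 25]);
translate([420, 298, 326]) cube([1054, 327, 25]);
translate([420, 298, 652]) cube([1054, 327, 25]);
translate([420, 298, 978]) cube([1054, 327, 25]);
translate([420, 298, 1304]) cube([1054, 327, 25]);
translate([420, 298, 1630]) cube([1054, 327, 25]);


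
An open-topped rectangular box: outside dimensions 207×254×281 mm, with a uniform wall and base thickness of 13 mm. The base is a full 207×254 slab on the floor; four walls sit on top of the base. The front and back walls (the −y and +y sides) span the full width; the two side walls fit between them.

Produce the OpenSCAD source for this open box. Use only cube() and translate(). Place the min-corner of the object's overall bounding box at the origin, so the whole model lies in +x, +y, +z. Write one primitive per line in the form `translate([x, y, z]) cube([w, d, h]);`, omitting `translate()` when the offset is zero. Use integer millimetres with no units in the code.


cube([207, 254, 13]);
translate([0, 0, 13]) cube([207, 13, 268]);
translate([0, 241, 13]) cube([207, 13, 268]);
translate([0, 13, 13]) cube([13, 228, 268]);
translate([194, 13, 13]) cube([13, 228, 268]);


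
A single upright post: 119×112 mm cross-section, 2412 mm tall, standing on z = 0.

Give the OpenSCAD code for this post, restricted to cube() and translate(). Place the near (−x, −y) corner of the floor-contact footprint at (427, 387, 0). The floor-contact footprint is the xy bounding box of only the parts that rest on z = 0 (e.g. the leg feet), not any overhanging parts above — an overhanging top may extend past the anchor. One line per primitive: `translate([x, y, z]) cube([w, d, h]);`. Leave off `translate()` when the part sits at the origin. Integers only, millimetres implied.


translate([427, 387, 0]) cube([119, 112, 2412]);


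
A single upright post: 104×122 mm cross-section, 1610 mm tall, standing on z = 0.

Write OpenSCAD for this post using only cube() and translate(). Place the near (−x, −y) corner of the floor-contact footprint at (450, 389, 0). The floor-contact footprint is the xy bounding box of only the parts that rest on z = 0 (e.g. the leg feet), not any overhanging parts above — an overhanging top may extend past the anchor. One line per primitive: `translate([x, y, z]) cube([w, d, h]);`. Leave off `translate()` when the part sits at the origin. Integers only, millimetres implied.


translate([450, 389, 0]) cube([104, 122, 1610]);


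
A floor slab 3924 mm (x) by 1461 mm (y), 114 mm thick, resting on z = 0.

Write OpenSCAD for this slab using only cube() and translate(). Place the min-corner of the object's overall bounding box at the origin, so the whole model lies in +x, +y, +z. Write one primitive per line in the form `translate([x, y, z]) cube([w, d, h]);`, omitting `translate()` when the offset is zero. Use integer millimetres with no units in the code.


cube([3924, 1461, 114]);


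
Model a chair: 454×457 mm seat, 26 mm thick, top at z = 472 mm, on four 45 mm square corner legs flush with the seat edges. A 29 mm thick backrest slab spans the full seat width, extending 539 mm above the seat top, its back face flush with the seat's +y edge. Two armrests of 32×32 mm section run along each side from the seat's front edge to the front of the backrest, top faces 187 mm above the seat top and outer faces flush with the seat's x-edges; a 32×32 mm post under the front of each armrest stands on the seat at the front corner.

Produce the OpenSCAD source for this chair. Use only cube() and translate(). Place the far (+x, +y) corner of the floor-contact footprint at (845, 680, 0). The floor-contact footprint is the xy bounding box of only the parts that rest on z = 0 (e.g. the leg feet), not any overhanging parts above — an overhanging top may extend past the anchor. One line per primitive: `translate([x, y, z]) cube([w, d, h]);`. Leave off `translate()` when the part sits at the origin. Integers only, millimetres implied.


translate([391, 223, 446]) cube([454, 457, 26]);
translate([391, 223, 0]) cube([45, 45, 446]);
translate([800, 223, 0]) cube([45, 45, 446]);
translate([391, 635, 0]) cube([45, 45, 446]);
translate([800, 635, 0]) cube([45, 45, 446]);
translate([391, 651, 472]) cube([454, 29, 539]);
translate([391, 223, 627]) cube([32, 428, 32]);
translate([813, 223, 627]) cube([32, 428, 32]);
translate([391, 223, 472]) cube([32, 32, 155]);
translate([813, 223, 472]) cube([32, 32, 155]);


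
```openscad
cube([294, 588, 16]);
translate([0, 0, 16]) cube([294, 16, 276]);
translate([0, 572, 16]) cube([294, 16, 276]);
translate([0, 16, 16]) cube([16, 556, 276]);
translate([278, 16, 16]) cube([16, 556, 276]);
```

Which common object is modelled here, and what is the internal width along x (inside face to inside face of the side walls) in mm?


An open box. The internal width is 262 mm.

A 294×588 base slab with four walls standing on it — an open box. The base is 294 mm wide and the walls are 16 mm thick, so the internal width is 294 − 2 × 16 = 262 mm.


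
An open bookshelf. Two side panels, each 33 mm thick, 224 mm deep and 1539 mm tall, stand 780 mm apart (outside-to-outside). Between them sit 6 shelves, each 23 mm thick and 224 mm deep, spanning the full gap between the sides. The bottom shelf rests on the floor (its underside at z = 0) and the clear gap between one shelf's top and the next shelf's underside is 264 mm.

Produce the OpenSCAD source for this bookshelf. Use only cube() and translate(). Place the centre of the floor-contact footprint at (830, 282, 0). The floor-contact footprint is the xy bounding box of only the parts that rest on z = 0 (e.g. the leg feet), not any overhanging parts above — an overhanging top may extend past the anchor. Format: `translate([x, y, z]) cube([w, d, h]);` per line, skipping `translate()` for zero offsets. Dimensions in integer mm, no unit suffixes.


translate([440, 170, 0]) cube([33, 224, 1539]);
translate([1187, 170, 0]) cube([33, 224, 1539]);
translate([473, 170, 0]) cube([714, 224, 23]);
translate([473, 170, 287]) cube([714, 224, 23]);
translate([473, 170, 574]) cube([714, 224, 23]);
translate([473, 170, 861]) cube([714, 224, 23]);
translate([473, 170, 1148]) cube([714, 224, 23]);
translate([473, 170, 1435]) cube([714, 224, 23]);


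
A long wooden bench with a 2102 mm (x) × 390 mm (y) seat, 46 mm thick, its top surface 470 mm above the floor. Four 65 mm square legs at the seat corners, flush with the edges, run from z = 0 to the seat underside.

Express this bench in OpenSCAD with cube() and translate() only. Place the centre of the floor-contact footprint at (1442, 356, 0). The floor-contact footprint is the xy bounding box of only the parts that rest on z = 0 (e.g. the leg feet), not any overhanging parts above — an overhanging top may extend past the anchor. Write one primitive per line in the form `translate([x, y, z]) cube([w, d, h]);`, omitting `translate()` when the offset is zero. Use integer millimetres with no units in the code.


translate([391, 161, 424]) cube([2102, 390, 46]);
translate([391, 161, 0]) cube([65, 65, 424]);
translate([391, 486, 0]) cube([65, 65, 424]);
translate([2428, 161, 0]) cube([65, 65, 424]);
translate([2428, 486, 0]) cube([65, 65, 424]);


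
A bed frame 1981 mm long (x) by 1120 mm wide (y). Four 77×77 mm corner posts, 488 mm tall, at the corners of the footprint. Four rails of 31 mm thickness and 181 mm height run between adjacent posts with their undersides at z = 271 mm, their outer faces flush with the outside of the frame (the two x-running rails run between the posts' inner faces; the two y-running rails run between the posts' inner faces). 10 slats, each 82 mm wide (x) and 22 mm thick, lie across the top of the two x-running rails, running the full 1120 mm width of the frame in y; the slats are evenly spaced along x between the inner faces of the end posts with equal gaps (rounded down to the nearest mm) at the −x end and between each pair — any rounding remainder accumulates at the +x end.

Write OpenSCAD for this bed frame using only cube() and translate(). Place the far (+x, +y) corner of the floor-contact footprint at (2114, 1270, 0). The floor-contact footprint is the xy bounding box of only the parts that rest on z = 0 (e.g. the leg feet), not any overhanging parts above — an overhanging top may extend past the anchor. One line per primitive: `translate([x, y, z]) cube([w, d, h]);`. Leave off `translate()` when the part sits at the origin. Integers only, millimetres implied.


translate([133, 150, 0]) cube([77, 77, 488]);
translate([133, 1193, 0]) cube([77, 77, 488]);
translate([2037, 150, 0]) cube([77, 77, 488]);
translate([2037, 1193, 0]) cube([77, 77, 488]);
translate([210, 150, 271]) cube([1827, 31, 181]);
translate([210, 1239, 271]) cube([1827, 31, 181]);
translate([133, 227, 271]) cube([31, 966, 181]);
translate([2083, 227, 271]) cube([31, 966, 181]);
translate([301, 150, 452]) cube([82, 1120, 22]);
translate([474, 150, 452]) cube([82, 1120, 22]);
translate([647, 150, 452]) cube([82, 1120, 22]);
translate([820, 150, 452]) cube([82, 1120, 22]);
translate([993, 150, 452]) cube([82, 1120, 22]);
translate([1166, 150, 452]) cube([82, 1120, 22]);
translate([1339, 150, 452]) cube([82, 1120, 22]);
translate([1512, 150, 452]) cube([82, 1120, 22]);
translate([1685, 150, 452]) cube([82, 1120, 22]);
translate([1858, 150, 452]) cube([82, 1120, 22]);


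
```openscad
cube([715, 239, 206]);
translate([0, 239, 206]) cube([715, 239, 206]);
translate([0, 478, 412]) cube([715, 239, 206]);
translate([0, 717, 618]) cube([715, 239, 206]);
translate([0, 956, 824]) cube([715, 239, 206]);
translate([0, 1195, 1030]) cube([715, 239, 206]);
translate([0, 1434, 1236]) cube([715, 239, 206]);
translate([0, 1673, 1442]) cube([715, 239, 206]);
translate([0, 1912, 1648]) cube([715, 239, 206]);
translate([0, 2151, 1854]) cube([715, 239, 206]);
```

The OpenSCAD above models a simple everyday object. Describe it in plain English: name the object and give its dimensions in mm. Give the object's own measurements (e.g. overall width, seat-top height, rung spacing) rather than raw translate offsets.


A straight staircase of 10 solid steps. Each step is 715 mm wide (x), 239 mm deep (y, the going) and 206 mm tall (the rise). The first step rests on the floor; each subsequent step sits one going further in +y and one rise higher in +z, directly behind and above the previous step with no overlap.


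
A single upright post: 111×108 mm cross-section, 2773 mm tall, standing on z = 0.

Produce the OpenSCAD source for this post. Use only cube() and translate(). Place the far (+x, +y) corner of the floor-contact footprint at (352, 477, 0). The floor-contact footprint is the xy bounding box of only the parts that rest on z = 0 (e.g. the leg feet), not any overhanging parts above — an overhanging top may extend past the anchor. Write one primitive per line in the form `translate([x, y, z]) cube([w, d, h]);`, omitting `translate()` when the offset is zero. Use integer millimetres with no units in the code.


translate([241, 369, 0]) cube([111, 108, 2773]);


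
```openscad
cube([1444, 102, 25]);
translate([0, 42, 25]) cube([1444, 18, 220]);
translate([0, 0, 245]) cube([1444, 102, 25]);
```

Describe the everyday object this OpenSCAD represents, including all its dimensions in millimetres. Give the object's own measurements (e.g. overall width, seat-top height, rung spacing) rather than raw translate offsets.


An I-beam lying along x, 1444 mm long. Overall section height 270 mm. Two flanges 102 mm wide (y) and 25 mm thick, one on the floor and one at the top; a web 18 mm thick runs between them, centred on the flange width.
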